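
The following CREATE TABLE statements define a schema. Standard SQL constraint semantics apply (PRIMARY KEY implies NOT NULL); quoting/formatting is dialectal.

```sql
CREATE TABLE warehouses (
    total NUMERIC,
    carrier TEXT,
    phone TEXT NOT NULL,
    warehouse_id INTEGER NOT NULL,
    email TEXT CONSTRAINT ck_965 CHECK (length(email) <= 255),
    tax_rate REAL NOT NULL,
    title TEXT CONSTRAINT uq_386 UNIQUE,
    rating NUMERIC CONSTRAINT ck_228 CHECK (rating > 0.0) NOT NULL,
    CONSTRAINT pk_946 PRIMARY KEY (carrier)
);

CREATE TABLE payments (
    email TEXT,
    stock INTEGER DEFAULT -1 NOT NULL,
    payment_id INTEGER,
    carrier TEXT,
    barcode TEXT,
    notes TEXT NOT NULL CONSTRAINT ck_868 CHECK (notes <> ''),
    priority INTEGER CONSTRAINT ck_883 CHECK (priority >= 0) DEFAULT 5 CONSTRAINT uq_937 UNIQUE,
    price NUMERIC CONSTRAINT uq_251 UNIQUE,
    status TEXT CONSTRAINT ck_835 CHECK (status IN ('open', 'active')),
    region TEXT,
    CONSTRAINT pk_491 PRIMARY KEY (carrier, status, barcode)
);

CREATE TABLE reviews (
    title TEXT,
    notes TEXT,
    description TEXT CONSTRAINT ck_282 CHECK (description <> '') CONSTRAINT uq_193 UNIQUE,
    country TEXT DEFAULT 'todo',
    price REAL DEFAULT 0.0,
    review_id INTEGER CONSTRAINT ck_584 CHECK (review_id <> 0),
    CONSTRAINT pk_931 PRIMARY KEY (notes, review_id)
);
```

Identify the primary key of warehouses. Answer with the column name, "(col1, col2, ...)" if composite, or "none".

carrier is declared PRIMARY KEY as a table-level PRIMARY KEY clause.

carrier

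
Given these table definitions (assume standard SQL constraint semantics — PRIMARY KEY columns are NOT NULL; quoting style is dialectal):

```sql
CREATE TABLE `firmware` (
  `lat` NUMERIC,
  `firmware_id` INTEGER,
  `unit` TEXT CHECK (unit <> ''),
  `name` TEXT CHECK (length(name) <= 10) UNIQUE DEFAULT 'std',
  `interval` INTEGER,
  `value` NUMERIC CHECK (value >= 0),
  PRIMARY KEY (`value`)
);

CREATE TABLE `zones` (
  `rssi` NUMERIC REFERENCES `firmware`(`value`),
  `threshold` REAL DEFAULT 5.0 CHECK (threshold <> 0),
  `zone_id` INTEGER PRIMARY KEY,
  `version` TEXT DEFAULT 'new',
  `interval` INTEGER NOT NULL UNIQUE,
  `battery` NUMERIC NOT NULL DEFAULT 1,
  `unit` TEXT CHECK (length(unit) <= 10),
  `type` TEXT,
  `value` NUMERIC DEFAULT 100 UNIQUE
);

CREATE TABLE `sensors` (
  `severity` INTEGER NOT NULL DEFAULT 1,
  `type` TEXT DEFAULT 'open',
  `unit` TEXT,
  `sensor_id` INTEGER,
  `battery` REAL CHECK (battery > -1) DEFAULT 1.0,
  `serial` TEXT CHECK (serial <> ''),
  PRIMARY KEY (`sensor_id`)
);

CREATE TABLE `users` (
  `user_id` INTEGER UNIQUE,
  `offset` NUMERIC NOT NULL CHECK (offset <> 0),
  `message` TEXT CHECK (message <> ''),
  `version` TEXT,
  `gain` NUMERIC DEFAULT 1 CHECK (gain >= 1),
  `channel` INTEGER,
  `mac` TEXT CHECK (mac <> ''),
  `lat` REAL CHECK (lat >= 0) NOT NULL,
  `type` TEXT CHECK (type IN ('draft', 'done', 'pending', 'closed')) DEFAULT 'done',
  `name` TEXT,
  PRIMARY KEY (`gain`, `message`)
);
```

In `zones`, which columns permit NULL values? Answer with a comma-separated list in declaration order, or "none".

rssi, threshold, version, unit, type, value

- rssi: a foreign key column may be NULL unless separately constrained → nullable.
- threshold: CHECK does not forbid NULL (a CHECK constraint passes when its expression is NULL) → nullable.
- zone_id: part of the PRIMARY KEY, which implies NOT NULL → not nullable.
- version: DEFAULT only fills an omitted column; an explicit NULL is still allowed → nullable.
- interval: declared NOT NULL → not nullable.
- battery: declared NOT NULL → not nullable.
- unit: CHECK does not forbid NULL (a CHECK constraint passes when its expression is NULL) → nullable.
- type: no NOT NULL constraint applies → nullable.
- value: UNIQUE does not imply NOT NULL → nullable.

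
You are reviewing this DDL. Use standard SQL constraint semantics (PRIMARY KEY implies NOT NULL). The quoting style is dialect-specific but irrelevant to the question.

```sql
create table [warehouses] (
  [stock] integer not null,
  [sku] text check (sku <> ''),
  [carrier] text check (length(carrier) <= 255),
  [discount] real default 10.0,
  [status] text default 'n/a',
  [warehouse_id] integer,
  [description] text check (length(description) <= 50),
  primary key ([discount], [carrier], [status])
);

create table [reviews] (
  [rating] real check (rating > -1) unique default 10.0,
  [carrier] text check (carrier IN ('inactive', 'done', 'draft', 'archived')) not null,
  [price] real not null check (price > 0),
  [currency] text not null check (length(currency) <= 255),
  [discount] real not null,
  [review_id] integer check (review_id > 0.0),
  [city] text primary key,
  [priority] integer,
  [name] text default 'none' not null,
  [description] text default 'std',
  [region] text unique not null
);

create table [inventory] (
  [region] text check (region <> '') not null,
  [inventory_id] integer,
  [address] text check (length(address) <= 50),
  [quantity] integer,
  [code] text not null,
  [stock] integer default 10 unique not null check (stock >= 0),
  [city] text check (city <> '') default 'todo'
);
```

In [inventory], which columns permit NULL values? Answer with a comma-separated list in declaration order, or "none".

- region: declared NOT NULL → not nullable.
- inventory_id: no NOT NULL constraint applies → nullable.
- address: CHECK does not forbid NULL (a CHECK constraint passes when its expression is NULL) → nullable.
- quantity: no NOT NULL constraint applies → nullable.
- code: declared NOT NULL → not nullable.
- stock: declared NOT NULL → not nullable.
- city: CHECK does not forbid NULL (a CHECK constraint passes when its expression is NULL) → nullable.

inventory_id, address, quantity, city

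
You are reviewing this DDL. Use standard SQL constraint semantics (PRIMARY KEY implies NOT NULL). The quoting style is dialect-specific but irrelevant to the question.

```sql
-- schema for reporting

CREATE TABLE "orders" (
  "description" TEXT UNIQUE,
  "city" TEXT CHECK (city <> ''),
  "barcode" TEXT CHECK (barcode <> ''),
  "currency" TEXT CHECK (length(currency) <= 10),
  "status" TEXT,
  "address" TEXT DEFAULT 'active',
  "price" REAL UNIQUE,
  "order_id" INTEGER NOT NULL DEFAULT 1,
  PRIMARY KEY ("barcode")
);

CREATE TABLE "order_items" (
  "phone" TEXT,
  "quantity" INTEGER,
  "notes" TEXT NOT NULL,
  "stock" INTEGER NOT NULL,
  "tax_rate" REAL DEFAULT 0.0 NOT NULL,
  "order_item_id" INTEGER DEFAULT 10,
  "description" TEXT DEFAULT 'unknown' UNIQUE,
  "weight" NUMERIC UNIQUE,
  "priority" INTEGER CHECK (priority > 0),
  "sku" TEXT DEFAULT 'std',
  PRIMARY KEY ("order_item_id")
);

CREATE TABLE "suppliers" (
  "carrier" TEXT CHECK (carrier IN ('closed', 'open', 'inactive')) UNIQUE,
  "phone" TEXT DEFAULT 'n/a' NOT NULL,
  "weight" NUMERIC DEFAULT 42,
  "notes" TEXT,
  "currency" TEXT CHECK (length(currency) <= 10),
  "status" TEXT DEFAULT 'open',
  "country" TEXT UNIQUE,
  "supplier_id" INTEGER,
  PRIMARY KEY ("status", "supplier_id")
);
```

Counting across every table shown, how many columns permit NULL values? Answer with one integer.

orders: 6 nullable (description, city, currency, status, address, price — PK (barcode) and explicit NOT NULL columns excluded).
order_items: 6 nullable (phone, quantity, description, weight, priority, sku — PK (order_item_id) and explicit NOT NULL columns excluded).
suppliers: 5 nullable (carrier, weight, notes, currency, country — PK (status, supplier_id) and explicit NOT NULL columns excluded).
Total: 6 + 6 + 5 = 17.

17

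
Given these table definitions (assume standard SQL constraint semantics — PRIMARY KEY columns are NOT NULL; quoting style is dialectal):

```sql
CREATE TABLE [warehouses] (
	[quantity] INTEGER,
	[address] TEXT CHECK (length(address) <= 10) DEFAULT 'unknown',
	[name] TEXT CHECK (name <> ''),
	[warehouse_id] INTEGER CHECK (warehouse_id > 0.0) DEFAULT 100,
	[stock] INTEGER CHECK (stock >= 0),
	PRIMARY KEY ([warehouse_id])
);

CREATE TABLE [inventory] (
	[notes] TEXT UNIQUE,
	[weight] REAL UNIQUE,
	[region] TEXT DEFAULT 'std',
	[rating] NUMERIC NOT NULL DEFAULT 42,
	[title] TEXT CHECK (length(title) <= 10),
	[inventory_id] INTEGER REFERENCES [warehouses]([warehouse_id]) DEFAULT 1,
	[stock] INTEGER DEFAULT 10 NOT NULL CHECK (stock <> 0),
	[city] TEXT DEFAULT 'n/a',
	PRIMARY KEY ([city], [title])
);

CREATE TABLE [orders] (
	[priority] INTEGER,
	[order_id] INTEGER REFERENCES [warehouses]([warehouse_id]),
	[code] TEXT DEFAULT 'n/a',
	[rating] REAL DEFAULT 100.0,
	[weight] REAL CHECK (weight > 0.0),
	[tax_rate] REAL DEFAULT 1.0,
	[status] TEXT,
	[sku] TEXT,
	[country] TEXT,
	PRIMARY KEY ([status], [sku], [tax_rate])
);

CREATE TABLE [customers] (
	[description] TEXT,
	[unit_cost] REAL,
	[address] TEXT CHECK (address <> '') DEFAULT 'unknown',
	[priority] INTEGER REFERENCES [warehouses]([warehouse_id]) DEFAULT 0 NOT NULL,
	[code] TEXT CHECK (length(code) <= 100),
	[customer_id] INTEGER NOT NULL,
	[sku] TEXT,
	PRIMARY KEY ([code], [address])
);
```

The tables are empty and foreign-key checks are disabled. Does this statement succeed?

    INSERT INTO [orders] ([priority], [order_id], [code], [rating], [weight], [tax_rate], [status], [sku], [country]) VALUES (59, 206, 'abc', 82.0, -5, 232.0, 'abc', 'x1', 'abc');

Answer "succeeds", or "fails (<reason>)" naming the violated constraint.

The value -5 for weight violates CHECK (weight > 0.0).

fails (CHECK on weight)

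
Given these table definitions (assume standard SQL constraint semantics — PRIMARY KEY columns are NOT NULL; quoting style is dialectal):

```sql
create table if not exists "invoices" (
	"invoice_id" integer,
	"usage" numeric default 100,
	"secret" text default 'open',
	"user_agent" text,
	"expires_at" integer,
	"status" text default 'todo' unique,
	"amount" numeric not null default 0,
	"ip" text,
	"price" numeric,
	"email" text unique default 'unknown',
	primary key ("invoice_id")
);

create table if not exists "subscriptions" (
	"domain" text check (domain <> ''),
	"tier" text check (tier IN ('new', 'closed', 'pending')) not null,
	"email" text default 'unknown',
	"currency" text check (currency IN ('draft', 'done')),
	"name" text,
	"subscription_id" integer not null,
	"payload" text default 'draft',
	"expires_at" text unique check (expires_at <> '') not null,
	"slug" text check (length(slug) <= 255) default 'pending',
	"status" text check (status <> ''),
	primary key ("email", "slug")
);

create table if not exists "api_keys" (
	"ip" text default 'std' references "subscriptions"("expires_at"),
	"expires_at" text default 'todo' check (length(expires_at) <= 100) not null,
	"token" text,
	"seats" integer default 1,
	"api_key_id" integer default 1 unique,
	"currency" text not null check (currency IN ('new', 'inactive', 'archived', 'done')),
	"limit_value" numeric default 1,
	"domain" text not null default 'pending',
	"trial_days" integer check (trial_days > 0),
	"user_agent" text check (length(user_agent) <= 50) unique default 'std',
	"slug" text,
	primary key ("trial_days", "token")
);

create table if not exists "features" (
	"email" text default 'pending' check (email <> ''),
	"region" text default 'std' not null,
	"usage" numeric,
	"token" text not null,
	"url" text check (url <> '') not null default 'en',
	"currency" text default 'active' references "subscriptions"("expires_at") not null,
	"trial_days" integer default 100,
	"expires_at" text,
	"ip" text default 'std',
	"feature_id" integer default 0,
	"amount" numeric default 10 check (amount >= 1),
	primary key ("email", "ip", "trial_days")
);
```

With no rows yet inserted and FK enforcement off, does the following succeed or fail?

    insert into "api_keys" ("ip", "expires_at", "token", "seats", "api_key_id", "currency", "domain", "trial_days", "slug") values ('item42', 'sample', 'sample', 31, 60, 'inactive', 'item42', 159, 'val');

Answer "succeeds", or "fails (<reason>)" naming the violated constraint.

NOT NULL columns: currency is supplied; domain is supplied; expires_at is supplied; token is supplied; trial_days is supplied.
CHECK constraints: 'sample' satisfies (length(expires_at) <= 100); 'inactive' satisfies (currency IN ('new', 'inactive', 'archived', 'done')); 159 satisfies (trial_days > 0).
No constraint is violated.

succeeds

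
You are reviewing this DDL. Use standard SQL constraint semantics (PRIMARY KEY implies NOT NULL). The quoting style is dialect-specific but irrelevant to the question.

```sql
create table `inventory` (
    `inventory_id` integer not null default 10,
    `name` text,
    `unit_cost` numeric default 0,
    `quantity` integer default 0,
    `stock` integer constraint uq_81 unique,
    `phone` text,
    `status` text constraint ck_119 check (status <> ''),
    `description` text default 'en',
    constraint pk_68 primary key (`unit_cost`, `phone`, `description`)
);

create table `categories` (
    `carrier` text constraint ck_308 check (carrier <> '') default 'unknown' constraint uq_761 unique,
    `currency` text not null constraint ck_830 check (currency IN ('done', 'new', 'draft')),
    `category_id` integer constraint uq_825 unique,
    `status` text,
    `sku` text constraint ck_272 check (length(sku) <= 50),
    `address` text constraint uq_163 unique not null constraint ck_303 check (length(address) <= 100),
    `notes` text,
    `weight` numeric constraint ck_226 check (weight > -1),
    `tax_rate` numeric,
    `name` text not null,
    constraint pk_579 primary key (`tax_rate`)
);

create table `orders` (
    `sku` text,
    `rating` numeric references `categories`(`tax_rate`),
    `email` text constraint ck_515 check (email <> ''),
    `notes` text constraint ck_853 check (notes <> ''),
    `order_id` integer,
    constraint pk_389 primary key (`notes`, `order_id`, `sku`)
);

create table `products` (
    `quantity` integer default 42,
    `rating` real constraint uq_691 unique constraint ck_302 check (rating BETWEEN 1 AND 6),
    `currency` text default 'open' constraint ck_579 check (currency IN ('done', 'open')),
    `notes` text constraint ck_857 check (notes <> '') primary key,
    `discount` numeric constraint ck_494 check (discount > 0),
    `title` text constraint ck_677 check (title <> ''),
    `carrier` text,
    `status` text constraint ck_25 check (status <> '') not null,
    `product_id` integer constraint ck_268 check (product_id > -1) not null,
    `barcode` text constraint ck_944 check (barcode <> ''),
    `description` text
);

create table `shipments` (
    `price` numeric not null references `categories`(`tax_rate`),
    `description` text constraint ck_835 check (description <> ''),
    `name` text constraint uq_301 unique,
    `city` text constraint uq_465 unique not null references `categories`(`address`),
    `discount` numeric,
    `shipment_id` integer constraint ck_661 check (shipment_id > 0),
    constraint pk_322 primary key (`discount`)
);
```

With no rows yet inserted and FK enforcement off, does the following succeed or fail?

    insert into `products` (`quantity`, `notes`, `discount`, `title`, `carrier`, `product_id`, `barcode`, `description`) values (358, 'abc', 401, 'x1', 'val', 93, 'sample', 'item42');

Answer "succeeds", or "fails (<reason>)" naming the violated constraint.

status is omitted from the column list and has no DEFAULT, so it would receive NULL.
But status is declared NOT NULL.

fails (NOT NULL on status)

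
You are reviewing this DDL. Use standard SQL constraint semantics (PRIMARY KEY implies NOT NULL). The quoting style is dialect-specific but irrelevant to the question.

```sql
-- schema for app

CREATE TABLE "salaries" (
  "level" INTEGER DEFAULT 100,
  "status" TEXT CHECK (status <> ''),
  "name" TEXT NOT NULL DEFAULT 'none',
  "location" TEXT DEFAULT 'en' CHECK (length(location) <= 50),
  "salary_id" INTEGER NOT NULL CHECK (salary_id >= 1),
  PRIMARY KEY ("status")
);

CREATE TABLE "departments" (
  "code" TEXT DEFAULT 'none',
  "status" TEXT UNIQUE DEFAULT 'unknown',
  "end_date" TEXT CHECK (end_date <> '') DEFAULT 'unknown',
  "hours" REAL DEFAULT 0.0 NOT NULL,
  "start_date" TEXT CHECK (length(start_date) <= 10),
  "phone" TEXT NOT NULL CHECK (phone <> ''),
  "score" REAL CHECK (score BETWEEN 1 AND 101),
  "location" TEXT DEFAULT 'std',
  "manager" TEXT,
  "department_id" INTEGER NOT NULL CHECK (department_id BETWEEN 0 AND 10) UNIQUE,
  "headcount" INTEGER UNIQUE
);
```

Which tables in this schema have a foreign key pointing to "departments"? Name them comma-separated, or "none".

none

No REFERENCES clause anywhere in the schema names departments.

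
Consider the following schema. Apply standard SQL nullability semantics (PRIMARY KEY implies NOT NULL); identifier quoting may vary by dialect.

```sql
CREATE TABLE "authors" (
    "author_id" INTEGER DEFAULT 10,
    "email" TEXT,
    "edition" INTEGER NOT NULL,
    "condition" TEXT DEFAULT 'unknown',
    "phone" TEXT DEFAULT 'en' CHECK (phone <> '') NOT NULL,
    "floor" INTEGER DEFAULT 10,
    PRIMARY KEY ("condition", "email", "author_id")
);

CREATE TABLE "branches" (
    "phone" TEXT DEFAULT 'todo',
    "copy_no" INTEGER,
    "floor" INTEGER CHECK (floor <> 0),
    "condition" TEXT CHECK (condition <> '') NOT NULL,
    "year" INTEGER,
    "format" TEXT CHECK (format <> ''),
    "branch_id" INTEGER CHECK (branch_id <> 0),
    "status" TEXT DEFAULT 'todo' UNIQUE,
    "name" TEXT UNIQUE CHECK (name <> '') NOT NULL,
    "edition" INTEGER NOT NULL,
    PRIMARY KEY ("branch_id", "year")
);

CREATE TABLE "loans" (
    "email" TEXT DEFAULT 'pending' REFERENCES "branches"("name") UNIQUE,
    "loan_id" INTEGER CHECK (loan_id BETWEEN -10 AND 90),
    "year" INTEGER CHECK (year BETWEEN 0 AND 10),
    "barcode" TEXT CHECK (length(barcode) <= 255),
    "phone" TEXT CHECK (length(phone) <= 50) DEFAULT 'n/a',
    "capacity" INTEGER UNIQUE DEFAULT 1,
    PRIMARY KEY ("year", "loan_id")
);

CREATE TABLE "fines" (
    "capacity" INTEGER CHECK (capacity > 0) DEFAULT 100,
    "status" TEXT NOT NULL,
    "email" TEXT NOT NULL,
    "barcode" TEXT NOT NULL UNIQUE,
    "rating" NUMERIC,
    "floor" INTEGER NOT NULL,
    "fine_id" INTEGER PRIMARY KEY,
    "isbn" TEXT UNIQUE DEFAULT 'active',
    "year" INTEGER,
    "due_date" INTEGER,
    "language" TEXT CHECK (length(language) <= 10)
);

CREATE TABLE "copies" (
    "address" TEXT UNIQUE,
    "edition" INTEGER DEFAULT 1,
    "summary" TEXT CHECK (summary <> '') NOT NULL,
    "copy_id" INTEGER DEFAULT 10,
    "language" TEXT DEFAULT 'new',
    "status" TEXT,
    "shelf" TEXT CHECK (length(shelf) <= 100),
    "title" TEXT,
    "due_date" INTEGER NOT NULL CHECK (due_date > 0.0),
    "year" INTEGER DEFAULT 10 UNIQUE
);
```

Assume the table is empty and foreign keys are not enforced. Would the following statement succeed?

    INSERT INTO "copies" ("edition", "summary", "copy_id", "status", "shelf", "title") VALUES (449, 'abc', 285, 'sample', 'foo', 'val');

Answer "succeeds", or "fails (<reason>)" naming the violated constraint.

fails (NOT NULL on due_date)

due_date is omitted from the column list and has no DEFAULT, so it would receive NULL.
But due_date is declared NOT NULL.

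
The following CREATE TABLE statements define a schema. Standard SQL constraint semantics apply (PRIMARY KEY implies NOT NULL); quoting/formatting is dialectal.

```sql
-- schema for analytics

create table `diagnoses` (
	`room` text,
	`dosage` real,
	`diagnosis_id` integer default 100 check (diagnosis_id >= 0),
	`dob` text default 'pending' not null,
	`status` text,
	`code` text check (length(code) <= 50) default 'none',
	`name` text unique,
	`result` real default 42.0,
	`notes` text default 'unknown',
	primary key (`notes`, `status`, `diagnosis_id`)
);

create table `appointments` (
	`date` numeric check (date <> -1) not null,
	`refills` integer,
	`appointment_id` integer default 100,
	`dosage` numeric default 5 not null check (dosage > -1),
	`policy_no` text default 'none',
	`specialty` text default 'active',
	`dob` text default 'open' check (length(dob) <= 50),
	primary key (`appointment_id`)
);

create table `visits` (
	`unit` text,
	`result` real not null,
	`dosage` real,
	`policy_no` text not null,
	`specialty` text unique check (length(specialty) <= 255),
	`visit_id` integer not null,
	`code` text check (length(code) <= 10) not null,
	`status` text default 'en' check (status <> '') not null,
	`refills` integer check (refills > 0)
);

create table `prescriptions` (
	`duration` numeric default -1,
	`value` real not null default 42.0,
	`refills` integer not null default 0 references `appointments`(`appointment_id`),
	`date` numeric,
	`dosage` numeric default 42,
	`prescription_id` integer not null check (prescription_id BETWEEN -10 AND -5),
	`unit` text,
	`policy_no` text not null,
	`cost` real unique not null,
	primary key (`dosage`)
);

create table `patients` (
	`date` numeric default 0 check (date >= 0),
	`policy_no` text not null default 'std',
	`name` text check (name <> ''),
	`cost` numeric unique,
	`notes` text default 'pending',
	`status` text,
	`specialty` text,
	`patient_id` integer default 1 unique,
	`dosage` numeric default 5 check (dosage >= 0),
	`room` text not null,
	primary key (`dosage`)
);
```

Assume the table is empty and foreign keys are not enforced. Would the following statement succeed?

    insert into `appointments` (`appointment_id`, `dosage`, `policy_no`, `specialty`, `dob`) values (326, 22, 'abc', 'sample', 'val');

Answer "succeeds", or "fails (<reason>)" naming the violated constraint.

date is omitted from the column list and has no DEFAULT, so it would receive NULL.
But date is declared NOT NULL.

fails (NOT NULL on date)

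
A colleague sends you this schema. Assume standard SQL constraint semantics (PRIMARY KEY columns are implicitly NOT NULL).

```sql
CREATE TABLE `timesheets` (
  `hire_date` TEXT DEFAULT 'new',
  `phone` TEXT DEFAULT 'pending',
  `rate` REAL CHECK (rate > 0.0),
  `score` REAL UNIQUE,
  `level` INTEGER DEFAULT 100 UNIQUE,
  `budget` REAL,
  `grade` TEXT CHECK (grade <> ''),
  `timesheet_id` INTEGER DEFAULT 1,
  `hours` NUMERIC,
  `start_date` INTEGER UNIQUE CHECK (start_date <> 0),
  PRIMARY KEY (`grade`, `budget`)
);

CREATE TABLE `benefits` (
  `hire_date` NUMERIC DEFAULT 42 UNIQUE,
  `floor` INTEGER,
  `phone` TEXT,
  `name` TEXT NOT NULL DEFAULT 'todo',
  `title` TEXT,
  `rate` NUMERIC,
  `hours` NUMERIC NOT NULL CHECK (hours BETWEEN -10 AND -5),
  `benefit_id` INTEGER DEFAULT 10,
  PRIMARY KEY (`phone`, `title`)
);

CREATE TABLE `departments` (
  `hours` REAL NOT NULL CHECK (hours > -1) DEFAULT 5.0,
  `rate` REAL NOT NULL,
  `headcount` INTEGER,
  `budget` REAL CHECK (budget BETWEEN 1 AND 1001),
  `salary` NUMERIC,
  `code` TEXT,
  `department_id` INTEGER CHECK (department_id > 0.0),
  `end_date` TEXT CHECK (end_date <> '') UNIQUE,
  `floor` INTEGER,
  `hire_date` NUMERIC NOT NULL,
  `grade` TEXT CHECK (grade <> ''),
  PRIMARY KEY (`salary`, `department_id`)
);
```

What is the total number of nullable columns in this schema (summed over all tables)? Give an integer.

timesheets: 8 nullable (hire_date, phone, rate, score, level, timesheet_id, hours, start_date — PK (grade, budget) and explicit NOT NULL columns excluded).
benefits: 4 nullable (hire_date, floor, rate, benefit_id — PK (phone, title) and explicit NOT NULL columns excluded).
departments: 6 nullable (headcount, budget, code, end_date, floor, grade — PK (salary, department_id) and explicit NOT NULL columns excluded).
Total: 8 + 4 + 6 = 18.

18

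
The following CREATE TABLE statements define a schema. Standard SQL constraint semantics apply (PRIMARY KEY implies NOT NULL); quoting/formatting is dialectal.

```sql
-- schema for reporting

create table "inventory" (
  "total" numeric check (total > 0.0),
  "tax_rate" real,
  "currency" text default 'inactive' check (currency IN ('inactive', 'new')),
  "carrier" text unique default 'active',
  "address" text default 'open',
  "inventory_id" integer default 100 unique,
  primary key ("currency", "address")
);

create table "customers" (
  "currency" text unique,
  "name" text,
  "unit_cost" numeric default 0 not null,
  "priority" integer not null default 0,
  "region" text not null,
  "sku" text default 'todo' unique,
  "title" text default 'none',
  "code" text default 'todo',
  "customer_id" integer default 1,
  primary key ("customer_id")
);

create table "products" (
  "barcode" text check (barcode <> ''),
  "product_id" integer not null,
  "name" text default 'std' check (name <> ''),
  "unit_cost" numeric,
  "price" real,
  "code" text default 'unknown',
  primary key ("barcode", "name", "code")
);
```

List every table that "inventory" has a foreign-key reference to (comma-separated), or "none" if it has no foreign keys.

none

No column in inventory has a REFERENCES clause.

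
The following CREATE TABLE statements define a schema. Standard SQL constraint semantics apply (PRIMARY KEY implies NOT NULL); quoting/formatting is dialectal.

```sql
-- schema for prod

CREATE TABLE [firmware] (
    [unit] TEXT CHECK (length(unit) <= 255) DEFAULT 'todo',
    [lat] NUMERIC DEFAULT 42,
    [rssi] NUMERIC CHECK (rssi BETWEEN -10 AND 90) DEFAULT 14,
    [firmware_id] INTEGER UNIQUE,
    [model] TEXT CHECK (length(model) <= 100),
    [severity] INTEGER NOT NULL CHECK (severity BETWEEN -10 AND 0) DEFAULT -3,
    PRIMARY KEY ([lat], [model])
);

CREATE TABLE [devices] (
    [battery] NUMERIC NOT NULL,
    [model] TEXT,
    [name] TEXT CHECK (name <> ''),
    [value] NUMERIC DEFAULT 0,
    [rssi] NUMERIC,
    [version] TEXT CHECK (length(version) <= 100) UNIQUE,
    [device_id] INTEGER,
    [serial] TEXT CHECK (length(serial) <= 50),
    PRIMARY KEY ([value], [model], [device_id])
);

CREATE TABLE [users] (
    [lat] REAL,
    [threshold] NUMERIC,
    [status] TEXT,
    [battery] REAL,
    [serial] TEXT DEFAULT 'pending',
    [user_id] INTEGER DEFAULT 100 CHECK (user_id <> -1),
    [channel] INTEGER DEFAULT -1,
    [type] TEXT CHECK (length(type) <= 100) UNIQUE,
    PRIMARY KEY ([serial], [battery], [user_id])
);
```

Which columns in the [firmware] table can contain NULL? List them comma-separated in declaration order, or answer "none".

- unit: CHECK does not forbid NULL (a CHECK constraint passes when its expression is NULL) → nullable.
- lat: part of the PRIMARY KEY, which implies NOT NULL → not nullable.
- rssi: CHECK does not forbid NULL (a CHECK constraint passes when its expression is NULL) → nullable.
- firmware_id: UNIQUE does not imply NOT NULL → nullable.
- model: part of the PRIMARY KEY, which implies NOT NULL → not nullable.
- severity: declared NOT NULL → not nullable.

unit, rssi, firmware_id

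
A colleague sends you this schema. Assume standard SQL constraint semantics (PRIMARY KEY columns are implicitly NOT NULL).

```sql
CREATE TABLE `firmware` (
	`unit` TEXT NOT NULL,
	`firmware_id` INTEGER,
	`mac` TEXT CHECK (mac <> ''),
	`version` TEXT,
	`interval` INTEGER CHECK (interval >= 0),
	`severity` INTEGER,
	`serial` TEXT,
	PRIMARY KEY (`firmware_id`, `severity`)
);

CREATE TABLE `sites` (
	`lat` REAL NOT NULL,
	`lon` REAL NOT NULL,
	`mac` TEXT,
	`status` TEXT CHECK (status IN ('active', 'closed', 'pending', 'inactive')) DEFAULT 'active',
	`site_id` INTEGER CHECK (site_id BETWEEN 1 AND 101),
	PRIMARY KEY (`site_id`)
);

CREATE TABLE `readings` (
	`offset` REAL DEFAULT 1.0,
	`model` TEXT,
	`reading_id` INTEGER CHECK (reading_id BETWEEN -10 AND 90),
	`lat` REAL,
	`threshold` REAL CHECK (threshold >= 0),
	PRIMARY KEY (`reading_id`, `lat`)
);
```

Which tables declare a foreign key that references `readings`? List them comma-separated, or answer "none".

No REFERENCES clause anywhere in the schema names readings.

none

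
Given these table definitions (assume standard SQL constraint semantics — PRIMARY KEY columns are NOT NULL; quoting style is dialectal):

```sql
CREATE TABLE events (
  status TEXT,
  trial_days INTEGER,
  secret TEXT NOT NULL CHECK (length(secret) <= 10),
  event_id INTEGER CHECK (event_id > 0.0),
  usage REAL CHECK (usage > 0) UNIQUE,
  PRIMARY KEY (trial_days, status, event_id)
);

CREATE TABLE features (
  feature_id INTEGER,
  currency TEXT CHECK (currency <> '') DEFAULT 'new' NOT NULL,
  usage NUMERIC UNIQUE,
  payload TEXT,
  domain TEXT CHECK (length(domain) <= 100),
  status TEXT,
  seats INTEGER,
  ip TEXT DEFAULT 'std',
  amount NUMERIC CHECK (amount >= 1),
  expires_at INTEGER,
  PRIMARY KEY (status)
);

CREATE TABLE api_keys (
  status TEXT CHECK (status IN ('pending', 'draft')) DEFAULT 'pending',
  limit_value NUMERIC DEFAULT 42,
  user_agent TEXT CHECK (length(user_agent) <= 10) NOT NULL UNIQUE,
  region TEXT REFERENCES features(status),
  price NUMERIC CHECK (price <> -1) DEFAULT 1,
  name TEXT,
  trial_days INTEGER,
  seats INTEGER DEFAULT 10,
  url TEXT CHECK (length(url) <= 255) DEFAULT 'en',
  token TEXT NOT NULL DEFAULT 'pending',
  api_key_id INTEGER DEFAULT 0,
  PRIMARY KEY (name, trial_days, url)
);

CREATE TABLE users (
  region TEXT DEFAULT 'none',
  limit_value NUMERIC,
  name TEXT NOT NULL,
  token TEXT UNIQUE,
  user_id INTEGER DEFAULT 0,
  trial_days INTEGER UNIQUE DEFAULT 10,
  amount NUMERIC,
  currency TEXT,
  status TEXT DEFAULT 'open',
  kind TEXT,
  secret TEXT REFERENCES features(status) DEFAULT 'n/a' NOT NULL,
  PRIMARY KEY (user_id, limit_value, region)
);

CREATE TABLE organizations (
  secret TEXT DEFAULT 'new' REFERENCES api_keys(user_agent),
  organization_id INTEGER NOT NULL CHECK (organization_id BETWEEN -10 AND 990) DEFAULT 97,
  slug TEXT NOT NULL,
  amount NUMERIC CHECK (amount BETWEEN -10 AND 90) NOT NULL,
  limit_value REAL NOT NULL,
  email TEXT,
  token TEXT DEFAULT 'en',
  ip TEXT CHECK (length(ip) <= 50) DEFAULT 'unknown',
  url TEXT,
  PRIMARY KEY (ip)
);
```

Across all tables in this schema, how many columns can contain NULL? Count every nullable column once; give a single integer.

25

events: 1 nullable (usage — PK (trial_days, status, event_id) and explicit NOT NULL columns excluded).
features: 8 nullable (feature_id, usage, payload, domain, seats, ip, amount, expires_at — PK (status) and explicit NOT NULL columns excluded).
api_keys: 6 nullable (status, limit_value, region, price, seats, api_key_id — PK (name, trial_days, url) and explicit NOT NULL columns excluded).
users: 6 nullable (token, trial_days, amount, currency, status, kind — PK (user_id, limit_value, region) and explicit NOT NULL columns excluded).
organizations: 4 nullable (secret, email, token, url — PK (ip) and explicit NOT NULL columns excluded).
Total: 1 + 8 + 6 + 6 + 4 = 25.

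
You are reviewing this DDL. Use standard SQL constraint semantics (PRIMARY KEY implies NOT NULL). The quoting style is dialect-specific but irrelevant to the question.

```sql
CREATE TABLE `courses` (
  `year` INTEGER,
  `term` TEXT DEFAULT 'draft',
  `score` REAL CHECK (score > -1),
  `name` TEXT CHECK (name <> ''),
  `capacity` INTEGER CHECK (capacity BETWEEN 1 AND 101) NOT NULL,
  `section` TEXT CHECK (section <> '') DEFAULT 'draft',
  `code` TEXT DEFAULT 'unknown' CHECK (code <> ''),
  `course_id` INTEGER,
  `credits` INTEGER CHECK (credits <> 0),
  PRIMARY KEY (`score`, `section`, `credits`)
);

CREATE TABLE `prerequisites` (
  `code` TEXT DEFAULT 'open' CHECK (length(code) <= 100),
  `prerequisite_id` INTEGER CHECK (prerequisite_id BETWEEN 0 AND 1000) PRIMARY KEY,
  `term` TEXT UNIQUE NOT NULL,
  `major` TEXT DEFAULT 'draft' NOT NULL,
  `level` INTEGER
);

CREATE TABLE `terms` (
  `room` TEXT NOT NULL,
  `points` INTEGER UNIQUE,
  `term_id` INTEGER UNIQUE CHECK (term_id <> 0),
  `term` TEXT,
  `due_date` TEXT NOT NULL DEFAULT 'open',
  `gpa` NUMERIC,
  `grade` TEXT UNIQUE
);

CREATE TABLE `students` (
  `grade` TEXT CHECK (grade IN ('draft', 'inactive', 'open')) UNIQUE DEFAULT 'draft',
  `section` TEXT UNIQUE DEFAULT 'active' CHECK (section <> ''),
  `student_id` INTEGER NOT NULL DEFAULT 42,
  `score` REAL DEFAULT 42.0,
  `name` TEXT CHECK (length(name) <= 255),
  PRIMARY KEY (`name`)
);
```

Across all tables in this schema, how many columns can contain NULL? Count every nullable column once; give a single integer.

15

courses: 5 nullable (year, term, name, code, course_id — PK (score, section, credits) and explicit NOT NULL columns excluded).
prerequisites: 2 nullable (code, level — PK (prerequisite_id) and explicit NOT NULL columns excluded).
terms: 5 nullable (points, term_id, term, gpa, grade — PK none and explicit NOT NULL columns excluded).
students: 3 nullable (grade, section, score — PK (name) and explicit NOT NULL columns excluded).
Total: 5 + 2 + 5 + 3 = 15.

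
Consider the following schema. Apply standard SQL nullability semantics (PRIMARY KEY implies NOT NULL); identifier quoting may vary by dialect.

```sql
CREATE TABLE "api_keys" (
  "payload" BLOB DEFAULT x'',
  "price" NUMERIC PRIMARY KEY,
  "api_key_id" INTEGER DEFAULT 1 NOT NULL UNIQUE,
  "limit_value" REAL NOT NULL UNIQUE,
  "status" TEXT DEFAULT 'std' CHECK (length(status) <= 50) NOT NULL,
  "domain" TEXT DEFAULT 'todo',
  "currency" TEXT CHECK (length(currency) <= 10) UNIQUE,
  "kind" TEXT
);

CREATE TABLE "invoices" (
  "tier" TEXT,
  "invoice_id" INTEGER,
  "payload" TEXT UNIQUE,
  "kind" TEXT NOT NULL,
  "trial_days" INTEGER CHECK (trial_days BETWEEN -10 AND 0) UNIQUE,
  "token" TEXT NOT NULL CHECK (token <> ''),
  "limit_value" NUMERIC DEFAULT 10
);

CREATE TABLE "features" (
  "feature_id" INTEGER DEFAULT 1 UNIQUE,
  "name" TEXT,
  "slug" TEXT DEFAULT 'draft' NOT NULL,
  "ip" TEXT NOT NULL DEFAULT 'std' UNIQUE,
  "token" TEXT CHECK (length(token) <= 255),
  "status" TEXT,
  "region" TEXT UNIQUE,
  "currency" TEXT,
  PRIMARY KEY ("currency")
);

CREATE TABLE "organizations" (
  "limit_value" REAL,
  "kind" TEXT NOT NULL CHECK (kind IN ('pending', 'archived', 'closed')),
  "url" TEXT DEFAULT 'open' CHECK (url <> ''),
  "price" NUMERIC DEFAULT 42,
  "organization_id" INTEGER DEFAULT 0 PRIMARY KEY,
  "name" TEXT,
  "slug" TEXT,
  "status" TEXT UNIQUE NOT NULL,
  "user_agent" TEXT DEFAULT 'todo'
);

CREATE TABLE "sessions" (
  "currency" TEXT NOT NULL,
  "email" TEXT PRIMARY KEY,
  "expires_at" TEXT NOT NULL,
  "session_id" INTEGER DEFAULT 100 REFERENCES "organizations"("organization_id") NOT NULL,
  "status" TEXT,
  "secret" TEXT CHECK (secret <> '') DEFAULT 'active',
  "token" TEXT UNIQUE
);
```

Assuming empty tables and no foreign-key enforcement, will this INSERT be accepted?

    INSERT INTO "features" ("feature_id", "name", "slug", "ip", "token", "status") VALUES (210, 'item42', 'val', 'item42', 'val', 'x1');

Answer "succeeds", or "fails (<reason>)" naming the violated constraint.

fails (NOT NULL on currency)

currency is omitted from the column list and has no DEFAULT, so it would receive NULL.
But currency is part of the PRIMARY KEY (implied NOT NULL).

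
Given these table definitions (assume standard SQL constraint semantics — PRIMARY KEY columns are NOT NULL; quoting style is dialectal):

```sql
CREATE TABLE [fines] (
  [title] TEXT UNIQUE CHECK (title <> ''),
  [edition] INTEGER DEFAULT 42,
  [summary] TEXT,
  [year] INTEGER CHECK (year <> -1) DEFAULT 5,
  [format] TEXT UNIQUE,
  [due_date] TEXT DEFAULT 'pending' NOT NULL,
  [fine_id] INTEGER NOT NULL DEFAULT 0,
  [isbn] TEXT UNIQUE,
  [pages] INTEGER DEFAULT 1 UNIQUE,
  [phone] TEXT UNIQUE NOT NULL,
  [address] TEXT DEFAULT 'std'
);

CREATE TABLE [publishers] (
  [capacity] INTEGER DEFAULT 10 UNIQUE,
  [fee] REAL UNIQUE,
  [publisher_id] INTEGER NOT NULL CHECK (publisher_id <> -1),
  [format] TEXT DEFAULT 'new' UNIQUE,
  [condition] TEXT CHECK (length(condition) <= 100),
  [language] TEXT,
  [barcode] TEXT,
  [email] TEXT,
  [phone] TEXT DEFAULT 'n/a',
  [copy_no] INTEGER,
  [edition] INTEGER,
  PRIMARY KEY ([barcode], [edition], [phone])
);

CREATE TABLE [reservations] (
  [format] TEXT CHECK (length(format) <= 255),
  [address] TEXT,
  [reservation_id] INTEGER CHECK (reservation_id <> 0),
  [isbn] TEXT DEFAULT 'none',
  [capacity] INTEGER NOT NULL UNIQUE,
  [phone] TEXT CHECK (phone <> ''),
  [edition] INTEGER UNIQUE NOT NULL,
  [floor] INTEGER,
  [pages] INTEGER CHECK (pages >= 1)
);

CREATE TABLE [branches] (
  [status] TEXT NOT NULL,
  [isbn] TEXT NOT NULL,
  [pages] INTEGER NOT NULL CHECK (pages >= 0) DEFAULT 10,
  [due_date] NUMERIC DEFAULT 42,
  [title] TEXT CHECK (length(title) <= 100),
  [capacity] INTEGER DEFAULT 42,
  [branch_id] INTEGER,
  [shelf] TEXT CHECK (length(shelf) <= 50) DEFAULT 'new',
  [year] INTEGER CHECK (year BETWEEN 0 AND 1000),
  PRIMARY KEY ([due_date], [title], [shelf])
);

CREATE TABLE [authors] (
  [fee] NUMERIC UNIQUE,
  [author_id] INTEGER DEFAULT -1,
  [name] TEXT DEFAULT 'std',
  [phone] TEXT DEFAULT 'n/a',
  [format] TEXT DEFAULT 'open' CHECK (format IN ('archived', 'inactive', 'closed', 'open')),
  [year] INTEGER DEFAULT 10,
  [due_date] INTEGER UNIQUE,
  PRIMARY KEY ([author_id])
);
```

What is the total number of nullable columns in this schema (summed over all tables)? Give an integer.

fines: 8 nullable (title, edition, summary, year, format, isbn, pages, address — PK none and explicit NOT NULL columns excluded).
publishers: 7 nullable (capacity, fee, format, condition, language, email, copy_no — PK (barcode, edition, phone) and explicit NOT NULL columns excluded).
reservations: 7 nullable (format, address, reservation_id, isbn, phone, floor, pages — PK none and explicit NOT NULL columns excluded).
branches: 3 nullable (capacity, branch_id, year — PK (due_date, title, shelf) and explicit NOT NULL columns excluded).
authors: 6 nullable (fee, name, phone, format, year, due_date — PK (author_id) and explicit NOT NULL columns excluded).
Total: 8 + 7 + 7 + 3 + 6 = 31.

31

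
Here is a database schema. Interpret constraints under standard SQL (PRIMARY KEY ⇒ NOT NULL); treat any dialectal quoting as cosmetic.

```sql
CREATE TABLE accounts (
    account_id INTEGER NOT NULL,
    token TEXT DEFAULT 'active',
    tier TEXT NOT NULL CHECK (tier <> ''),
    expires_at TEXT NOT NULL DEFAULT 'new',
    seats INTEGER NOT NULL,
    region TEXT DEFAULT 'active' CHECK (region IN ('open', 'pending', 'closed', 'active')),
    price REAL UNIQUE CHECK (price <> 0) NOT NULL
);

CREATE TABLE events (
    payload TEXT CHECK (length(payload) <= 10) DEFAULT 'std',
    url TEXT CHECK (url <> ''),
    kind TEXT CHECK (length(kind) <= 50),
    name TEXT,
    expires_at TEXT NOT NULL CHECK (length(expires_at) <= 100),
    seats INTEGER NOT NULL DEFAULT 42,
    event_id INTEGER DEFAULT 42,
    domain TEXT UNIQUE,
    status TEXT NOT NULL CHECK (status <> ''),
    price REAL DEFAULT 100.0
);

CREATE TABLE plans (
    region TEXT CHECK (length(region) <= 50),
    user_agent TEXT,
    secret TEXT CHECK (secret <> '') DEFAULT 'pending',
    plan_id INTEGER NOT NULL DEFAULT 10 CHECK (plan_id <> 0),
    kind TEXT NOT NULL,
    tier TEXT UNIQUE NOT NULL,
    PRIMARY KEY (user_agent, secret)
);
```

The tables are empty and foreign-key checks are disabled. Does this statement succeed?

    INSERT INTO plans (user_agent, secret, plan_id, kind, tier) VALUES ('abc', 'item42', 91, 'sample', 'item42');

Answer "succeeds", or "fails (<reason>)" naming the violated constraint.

succeeds

NOT NULL columns: kind is supplied; plan_id is supplied; secret is supplied; tier is supplied; user_agent is supplied.
CHECK constraints: 'item42' satisfies (secret <> ''); 91 satisfies (plan_id <> 0).
No constraint is violated.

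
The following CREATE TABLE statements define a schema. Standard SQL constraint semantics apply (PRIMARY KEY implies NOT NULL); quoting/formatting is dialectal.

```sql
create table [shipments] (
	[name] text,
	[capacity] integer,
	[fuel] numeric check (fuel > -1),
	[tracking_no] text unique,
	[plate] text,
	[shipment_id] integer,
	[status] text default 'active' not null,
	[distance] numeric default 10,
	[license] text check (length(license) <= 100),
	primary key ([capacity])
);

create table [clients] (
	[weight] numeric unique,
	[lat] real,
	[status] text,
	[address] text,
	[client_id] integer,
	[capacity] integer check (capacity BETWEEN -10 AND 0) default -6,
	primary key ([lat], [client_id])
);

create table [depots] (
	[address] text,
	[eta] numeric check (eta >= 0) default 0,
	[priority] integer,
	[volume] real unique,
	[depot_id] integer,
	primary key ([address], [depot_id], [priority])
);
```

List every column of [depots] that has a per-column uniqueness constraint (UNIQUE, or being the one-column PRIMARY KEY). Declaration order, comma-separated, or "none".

- address: part of a composite PRIMARY KEY — only the tuple is unique, not this column on its own.
- eta: no UNIQUE or single-column PK constraint.
- priority: part of a composite PRIMARY KEY — only the tuple is unique, not this column on its own.
- volume: declared UNIQUE → unique.
- depot_id: part of a composite PRIMARY KEY — only the tuple is unique, not this column on its own.

volume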